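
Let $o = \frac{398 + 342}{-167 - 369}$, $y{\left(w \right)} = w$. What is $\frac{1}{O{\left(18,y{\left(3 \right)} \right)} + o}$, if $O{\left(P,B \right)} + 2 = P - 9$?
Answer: $\frac{134}{753} \approx 0.17795$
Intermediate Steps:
$O{\left(P,B \right)} = -11 + P$ ($O{\left(P,B \right)} = -2 + \left(P - 9\right) = -2 + \left(-9 + P\right) = -11 + P$)
$o = - \frac{185}{134}$ ($o = \frac{740}{-536} = 740 \left(- \frac{1}{536}\right) = - \frac{185}{134} \approx -1.3806$)
$\frac{1}{O{\left(18,y{\left(3 \right)} \right)} + o} = \frac{1}{\left(-11 + 18\right) - \frac{185}{134}} = \frac{1}{7 - \frac{185}{134}} = \frac{1}{\frac{753}{134}} = \frac{134}{753}$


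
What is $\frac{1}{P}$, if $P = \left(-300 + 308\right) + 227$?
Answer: $\frac{1}{235} \approx 0.0042553$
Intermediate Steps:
$P = 235$ ($P = 8 + 227 = 235$)
$\frac{1}{P} = \frac{1}{235}$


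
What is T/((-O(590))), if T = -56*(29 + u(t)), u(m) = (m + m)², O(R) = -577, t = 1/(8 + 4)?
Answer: -14630/5193 ≈ -2.8173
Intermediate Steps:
t = 1/12 ≈ 0.083333
u(m) = 4*m² (u(m) = (2*m)² = 4*m²)
T = -14630/9 (T = -56*(29 + 4*(1/12)²) = -56*(29 + 4*(1/144)) = -56*(29 + 1/36) = -56*1045/36 = -14630/9 ≈ -1625.6)
T/((-O(590))) = -14630/(9*((-1*(-577)))) = -14630/9/577 = -14630/9*1/577 = -14630/5193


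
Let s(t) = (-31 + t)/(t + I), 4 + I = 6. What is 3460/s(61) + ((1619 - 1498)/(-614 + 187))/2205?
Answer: 6841193189/941535 ≈ 7266.0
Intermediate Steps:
I = 2 (I = -4 + 6 = 2)
s(t) = (-31 + t)/(2 + t) (s(t) = (-31 + t)/(t + 2) = (-31 + t)/(2 + t))
3460/s(61) + ((1619 - 1498)/(-614 + 187))/2205 = 3460/(((-31 + 61)/(2 + 61))) + ((1619 - 1498)/(-614 + 187))/2205 = 3460/((30/63)) + (121/(-427))*(1/2205) = 3460/(((1/63)*30)) + (121*(-1/427))*(1/2205) = 3460/(10/21) - 121/427*1/2205 = 3460*(21/10) - 121/941535 = 7266 - 121/941535 = 6841193189/941535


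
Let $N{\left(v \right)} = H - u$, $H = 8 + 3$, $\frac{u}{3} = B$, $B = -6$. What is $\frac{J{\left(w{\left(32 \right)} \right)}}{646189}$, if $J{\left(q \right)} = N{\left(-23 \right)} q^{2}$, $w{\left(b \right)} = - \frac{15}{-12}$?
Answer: $\frac{725}{10339024} \approx 7.0123 \cdot 10^{-5}$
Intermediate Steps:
$u = -18$ ($u = 3 \left(-6\right) = -18$)
$w{\left(b \right)} = \frac{5}{4}$ ($w{\left(b \right)} = \left(-15\right) \left(- \frac{1}{12}\right) = \frac{5}{4}$)
$H = 11$
$N{\left(v \right)} = 29$ ($N{\left(v \right)} = 11 - -18 = 11 + 18 = 29$)
$J{\left(q \right)} = 29 q^{2}$
$\frac{J{\left(w{\left(32 \right)} \right)}}{646189} = \frac{29 \left(\frac{5}{4}\right)^{2}}{646189} = 29 \cdot \frac{25}{16} \cdot \frac{1}{646189} = \frac{725}{16} \cdot \frac{1}{646189} = \frac{725}{10339024}$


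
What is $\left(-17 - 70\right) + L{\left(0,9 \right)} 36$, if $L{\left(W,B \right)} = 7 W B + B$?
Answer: $237$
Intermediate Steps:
$L{\left(W,B \right)} = B + 7 B W$ ($L{\left(W,B \right)} = 7 B W + B = B + 7 B W$)
$\left(-17 - 70\right) + L{\left(0,9 \right)} 36 = \left(-17 - 70\right) + 9 \left(1 + 7 \cdot 0\right) 36 = -87 + 9 \left(1 + 0\right) 36 = -87 + 9 \cdot 1 \cdot 36 = -87 + 9 \cdot 36 = -87 + 324 = 237$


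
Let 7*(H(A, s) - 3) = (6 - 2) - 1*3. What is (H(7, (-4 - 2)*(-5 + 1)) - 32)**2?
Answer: 40804/49 ≈ 832.73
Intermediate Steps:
H(A, s) = 22/7 (H(A, s) = 3 + ((6 - 2) - 1*3)/7 = 3 + (4 - 3)/7 = 3 + (1/7)*1 = 3 + 1/7 = 22/7)
(H(7, (-4 - 2)*(-5 + 1)) - 32)**2 = (22/7 - 32)**2 = (-202/7)**2 = 40804/49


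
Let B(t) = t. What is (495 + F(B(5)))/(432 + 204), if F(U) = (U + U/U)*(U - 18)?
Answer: 139/212 ≈ 0.65566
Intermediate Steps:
F(U) = (1 + U)*(-18 + U) (F(U) = (U + 1)*(-18 + U) = (1 + U)*(-18 + U))
(495 + F(B(5)))/(432 + 204) = (495 + (-18 + 5**2 - 17*5))/(432 + 204) = (495 + (-18 + 25 - 85))/636 = (495 - 78)*(1/636) = 417*(1/636) = 139/212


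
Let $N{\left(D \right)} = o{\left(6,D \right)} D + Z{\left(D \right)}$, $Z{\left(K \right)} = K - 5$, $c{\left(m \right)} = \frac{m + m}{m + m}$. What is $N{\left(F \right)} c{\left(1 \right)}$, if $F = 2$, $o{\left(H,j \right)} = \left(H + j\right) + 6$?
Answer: $25$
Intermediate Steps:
$c{\left(m \right)} = 1$ ($c{\left(m \right)} = \frac{2 m}{2 m} = 2 m \frac{1}{2 m} = 1$)
$o{\left(H,j \right)} = 6 + H + j$
$Z{\left(K \right)} = -5 + K$ ($Z{\left(K \right)} = K - 5 = -5 + K$)
$N{\left(D \right)} = -5 + D + D \left(12 + D\right)$ ($N{\left(D \right)} = \left(6 + 6 + D\right) D + \left(-5 + D\right) = \left(12 + D\right) D + \left(-5 + D\right) = D \left(12 + D\right) + \left(-5 + D\right) = -5 + D + D \left(12 + D\right)$)
$N{\left(F \right)} c{\left(1 \right)} = \left(-5 + 2 + 2 \left(12 + 2\right)\right) 1 = \left(-5 + 2 + 2 \cdot 14\right) 1 = \left(-5 + 2 + 28\right) 1 = 25 \cdot 1 = 25$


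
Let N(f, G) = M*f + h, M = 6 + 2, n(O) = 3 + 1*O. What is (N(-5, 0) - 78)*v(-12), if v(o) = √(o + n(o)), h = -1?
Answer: -119*I*√21 ≈ -545.33*I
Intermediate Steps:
n(O) = 3 + O
v(o) = √(3 + 2*o) (v(o) = √(o + (3 + o)) = √(3 + 2*o))
M = 8
N(f, G) = -1 + 8*f (N(f, G) = 8*f - 1 = -1 + 8*f)
(N(-5, 0) - 78)*v(-12) = ((-1 + 8*(-5)) - 78)*√(3 + 2*(-12)) = ((-1 - 40) - 78)*√(3 - 24) = (-41 - 78)*√(-21) = -119*I*√21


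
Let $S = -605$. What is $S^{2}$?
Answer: $366025$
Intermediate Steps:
$S^{2} = \left(-605\right)^{2} = 366025$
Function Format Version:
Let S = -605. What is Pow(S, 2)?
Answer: 366025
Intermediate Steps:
Pow(S, 2) = Pow(-605, 2) = 366025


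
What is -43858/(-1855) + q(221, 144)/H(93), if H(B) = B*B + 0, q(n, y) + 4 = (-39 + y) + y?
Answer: 379782317/16043895 ≈ 23.671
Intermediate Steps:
q(n, y) = -43 + 2*y (q(n, y) = -4 + ((-39 + y) + y) = -4 + (-39 + 2*y) = -43 + 2*y)
H(B) = B**2 (H(B) = B**2 + 0 = B**2)
-43858/(-1855) + q(221, 144)/H(93) = -43858/(-1855) + (-43 + 2*144)/(93**2) = -43858*(-1/1855) + (-43 + 288)/8649 = 43858/1855 + 245*(1/8649) = 43858/1855 + 245/8649 = 379782317/16043895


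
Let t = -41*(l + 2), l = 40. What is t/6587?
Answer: -246/941 ≈ -0.26142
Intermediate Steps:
t = -1722 (t = -41*(40 + 2) = -41*42 = -1722)
t/6587 = -1722/6587 = -1722*1/6587 = -246/941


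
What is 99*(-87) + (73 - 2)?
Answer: -8542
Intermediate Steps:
99*(-87) + (73 - 2) = -8613 + 71 = -8542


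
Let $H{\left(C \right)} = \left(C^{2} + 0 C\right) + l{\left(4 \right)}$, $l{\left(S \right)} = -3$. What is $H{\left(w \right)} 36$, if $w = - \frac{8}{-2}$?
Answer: $468$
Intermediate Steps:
$w = 4$ ($w = \left(-8\right) \left(- \frac{1}{2}\right) = 4$)
$H{\left(C \right)} = -3 + C^{2}$ ($H{\left(C \right)} = \left(C^{2} + 0 C\right) - 3 = \left(C^{2} + 0\right) - 3 = C^{2} - 3 = -3 + C^{2}$)
$H{\left(w \right)} 36 = \left(-3 + 4^{2}\right) 36 = \left(-3 + 16\right) 36 = 13 \cdot 36 = 468$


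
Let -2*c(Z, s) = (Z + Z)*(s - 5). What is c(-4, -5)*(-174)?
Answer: 6960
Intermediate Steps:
c(Z, s) = -Z*(-5 + s) (c(Z, s) = -(Z + Z)*(s - 5)/2 = -2*Z*(-5 + s)/2 = -Z*(-5 + s))
c(-4, -5)*(-174) = -4*(5 - 1*(-5))*(-174) = -4*(5 + 5)*(-174) = -4*10*(-174) = -40*(-174) = 6960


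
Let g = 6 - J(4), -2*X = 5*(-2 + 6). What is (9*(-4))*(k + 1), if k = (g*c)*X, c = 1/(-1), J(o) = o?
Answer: -756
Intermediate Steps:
X = -10 (X = -5*(-2 + 6)/2 = -5*4/2 = -1/2*20 = -10)
c = -1
g = 2 (g = 6 - 1*4 = 6 - 4 = 2)
k = 20 (k = (2*(-1))*(-10) = -2*(-10) = 20)
(9*(-4))*(k + 1) = (9*(-4))*(20 + 1) = -36*21 = -756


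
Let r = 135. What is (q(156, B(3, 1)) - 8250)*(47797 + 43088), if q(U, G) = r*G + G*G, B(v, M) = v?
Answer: -712174860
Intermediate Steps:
q(U, G) = G² + 135*G (q(U, G) = 135*G + G*G = 135*G + G² = G² + 135*G)
(q(156, B(3, 1)) - 8250)*(47797 + 43088) = (3*(135 + 3) - 8250)*(47797 + 43088) = (3*138 - 8250)*90885 = (414 - 8250)*90885 = -7836*90885 = -712174860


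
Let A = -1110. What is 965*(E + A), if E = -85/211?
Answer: -226094675/211 ≈ -1.0715e+6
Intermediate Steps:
E = -85/211 (E = -85*1/211 = -85/211 ≈ -0.40284)
965*(E + A) = 965*(-85/211 - 1110) = 965*(-234295/211) = -226094675/211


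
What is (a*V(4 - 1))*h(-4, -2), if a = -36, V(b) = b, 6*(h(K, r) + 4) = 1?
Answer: 414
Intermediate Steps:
h(K, r) = -23/6 (h(K, r) = -4 + (⅙)*1 = -4 + ⅙ = -23/6)
(a*V(4 - 1))*h(-4, -2) = -36*(4 - 1)*(-23/6) = -36*3*(-23/6) = -108*(-23/6) = 414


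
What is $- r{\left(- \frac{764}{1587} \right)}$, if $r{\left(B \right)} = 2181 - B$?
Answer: $- \frac{3462011}{1587} \approx -2181.5$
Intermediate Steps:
$- r{\left(- \frac{764}{1587} \right)} = - (2181 - - \frac{764}{1587}) = - (2181 + \frac{764}{1587}) = \left(-1\right) \frac{3462011}{1587} = - \frac{3462011}{1587}$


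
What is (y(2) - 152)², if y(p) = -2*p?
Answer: 24336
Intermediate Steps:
(y(2) - 152)² = (-2*2 - 152)² = (-4 - 152)² = (-156)² = 24336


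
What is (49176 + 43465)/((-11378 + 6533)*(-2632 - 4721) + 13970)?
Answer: 92641/35639255 ≈ 0.0025994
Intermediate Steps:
(49176 + 43465)/((-11378 + 6533)*(-2632 - 4721) + 13970) = 92641/(-4845*(-7353) + 13970) = 92641/(35625285 + 13970) = 92641/35639255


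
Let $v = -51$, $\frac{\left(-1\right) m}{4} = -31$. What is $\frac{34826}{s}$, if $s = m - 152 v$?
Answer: $\frac{1583}{358} \approx 4.4218$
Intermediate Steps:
$m = 124$ ($m = \left(-4\right) \left(-31\right) = 124$)
$s = 7876$ ($s = 124 - -7752 = 124 + 7752 = 7876$)
$\frac{34826}{s} = \frac{34826}{7876} = 34826 \cdot \frac{1}{7876} = \frac{1583}{358}$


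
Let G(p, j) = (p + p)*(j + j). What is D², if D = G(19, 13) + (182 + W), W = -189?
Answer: 962361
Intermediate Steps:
G(p, j) = 4*j*p (G(p, j) = (2*p)*(2*j) = 4*j*p)
D = 981 (D = 4*13*19 + (182 - 189) = 988 - 7 = 981)
D² = 981² = 962361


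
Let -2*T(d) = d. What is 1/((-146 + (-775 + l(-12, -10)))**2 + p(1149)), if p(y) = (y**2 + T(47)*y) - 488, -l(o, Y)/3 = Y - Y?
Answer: 2/4281905 ≈ 4.6708e-7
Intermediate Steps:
T(d) = -d/2
l(o, Y) = 0 (l(o, Y) = -3*(Y - Y) = -3*0 = 0)
p(y) = -488 + y**2 - 47*y/2 (p(y) = (y**2 + (-1/2*47)*y) - 488 = (y**2 - 47*y/2) - 488 = -488 + y**2 - 47*y/2)
1/((-146 + (-775 + l(-12, -10)))**2 + p(1149)) = 1/((-146 + (-775 + 0))**2 + (-488 + 1149**2 - 47/2*1149)) = 1/((-146 - 775)**2 + (-488 + 1320201 - 54003/2)) = 1/((-921)**2 + 2585423/2) = 1/(848241 + 2585423/2) = 1/(4281905/2) = 2/4281905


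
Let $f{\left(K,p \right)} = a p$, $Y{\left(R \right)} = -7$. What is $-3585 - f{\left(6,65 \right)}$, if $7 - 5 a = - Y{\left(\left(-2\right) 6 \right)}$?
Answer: $-3585$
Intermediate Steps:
$a = 0$ ($a = \frac{7}{5} - \frac{\left(-1\right) \left(-7\right)}{5} = \frac{7}{5} - \frac{7}{5} = 0$)
$f{\left(K,p \right)} = 0$ ($f{\left(K,p \right)} = 0 p = 0$)
$-3585 - f{\left(6,65 \right)} = -3585 - 0 = -3585 + 0 = -3585$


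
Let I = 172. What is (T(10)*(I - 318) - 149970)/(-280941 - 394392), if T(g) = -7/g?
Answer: 749339/3376665 ≈ 0.22192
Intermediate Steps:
(T(10)*(I - 318) - 149970)/(-280941 - 394392) = ((-7/10)*(172 - 318) - 149970)/(-280941 - 394392) = (-7*⅒*(-146) - 149970)/(-675333) = (-7/10*(-146) - 149970)*(-1/675333) = (511/5 - 149970)*(-1/675333) = -749339/5*(-1/675333) = 749339/3376665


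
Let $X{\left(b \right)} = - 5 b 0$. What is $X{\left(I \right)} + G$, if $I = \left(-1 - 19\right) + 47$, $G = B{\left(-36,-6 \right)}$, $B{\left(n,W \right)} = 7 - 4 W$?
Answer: $31$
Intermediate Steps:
$G = 31$ ($G = 7 - -24 = 7 + 24 = 31$)
$I = 27$ ($I = -20 + 47 = 27$)
$X{\left(b \right)} = 0$
$X{\left(I \right)} + G = 0 + 31 = 31$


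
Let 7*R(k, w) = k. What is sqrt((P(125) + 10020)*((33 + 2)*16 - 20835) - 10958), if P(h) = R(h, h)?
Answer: I*sqrt(9972897067)/7 ≈ 14266.0*I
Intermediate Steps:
R(k, w) = k/7
P(h) = h/7
sqrt((P(125) + 10020)*((33 + 2)*16 - 20835) - 10958) = sqrt(((1/7)*125 + 10020)*((33 + 2)*16 - 20835) - 10958) = sqrt((125/7 + 10020)*(35*16 - 20835) - 10958) = sqrt(70265*(560 - 20835)/7 - 10958) = sqrt((70265/7)*(-20275) - 10958) = sqrt(-1424622875/7 - 10958) = sqrt(-1424699581/7) = I*sqrt(9972897067)/7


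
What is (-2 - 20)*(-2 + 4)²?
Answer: -88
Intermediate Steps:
(-2 - 20)*(-2 + 4)² = -22*2² = -22*4 = -88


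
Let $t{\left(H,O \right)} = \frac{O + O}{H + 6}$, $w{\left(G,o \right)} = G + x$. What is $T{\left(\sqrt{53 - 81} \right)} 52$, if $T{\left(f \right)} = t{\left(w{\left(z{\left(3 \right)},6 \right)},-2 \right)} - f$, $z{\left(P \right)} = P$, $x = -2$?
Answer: $- \frac{208}{7} - 104 i \sqrt{7} \approx -29.714 - 275.16 i$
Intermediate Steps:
$w{\left(G,o \right)} = -2 + G$ ($w{\left(G,o \right)} = G - 2 = -2 + G$)
$t{\left(H,O \right)} = \frac{2 O}{6 + H}$
$T{\left(f \right)} = - \frac{4}{7} - f$ ($T{\left(f \right)} = 2 \left(-2\right) \frac{1}{6 + \left(-2 + 3\right)} - f = 2 \left(-2\right) \frac{1}{6 + 1} - f = 2 \left(-2\right) \frac{1}{7} - f = - \frac{4}{7} - f$)
$T{\left(\sqrt{53 - 81} \right)} 52 = \left(- \frac{4}{7} - \sqrt{53 - 81}\right) 52 = \left(- \frac{4}{7} - \sqrt{-28}\right) 52 = \left(- \frac{4}{7} - 2 i \sqrt{7}\right) 52 = - \frac{208}{7} - 104 i \sqrt{7}$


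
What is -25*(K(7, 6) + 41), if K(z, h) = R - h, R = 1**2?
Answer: -900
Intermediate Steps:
R = 1
K(z, h) = 1 - h
-25*(K(7, 6) + 41) = -25*((1 - 1*6) + 41) = -25*((1 - 6) + 41) = -25*(-5 + 41) = -25*36 = -900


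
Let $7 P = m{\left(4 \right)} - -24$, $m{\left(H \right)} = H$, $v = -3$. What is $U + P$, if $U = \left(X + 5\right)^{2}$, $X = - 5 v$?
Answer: $404$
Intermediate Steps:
$X = 15$ ($X = \left(-5\right) \left(-3\right) = 15$)
$P = 4$ ($P = \frac{4 - -24}{7} = \frac{4 + 24}{7} = \frac{1}{7} \cdot 28 = 4$)
$U = 400$ ($U = \left(15 + 5\right)^{2} = 20^{2} = 400$)
$U + P = 400 + 4 = 404$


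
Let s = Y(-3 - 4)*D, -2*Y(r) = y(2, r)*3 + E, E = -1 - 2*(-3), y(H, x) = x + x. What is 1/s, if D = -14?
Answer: -1/259 ≈ -0.0038610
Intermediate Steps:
y(H, x) = 2*x
E = 5 (E = -1 + 6 = 5)
Y(r) = -5/2 - 3*r (Y(r) = -((2*r)*3 + 5)/2 = -(6*r + 5)/2 = -(5 + 6*r)/2 = -5/2 - 3*r)
s = -259 (s = (-5/2 - 3*(-3 - 4))*(-14) = (-5/2 - 3*(-7))*(-14) = (-5/2 + 21)*(-14) = (37/2)*(-14) = -259)
1/s = 1/(-259) = -1/259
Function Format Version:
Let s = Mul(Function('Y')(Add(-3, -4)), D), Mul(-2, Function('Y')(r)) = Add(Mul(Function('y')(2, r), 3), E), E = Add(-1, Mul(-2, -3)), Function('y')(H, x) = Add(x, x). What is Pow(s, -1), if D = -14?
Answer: Rational(-1, 259) ≈ -0.0038610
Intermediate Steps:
Function('y')(H, x) = Mul(2, x)
E = 5 (E = Add(-1, 6) = 5)
Function('Y')(r) = Add(Rational(-5, 2), Mul(-3, r)) (Function('Y')(r) = Mul(Rational(-1, 2), Add(Mul(Mul(2, r), 3), 5)) = Mul(Rational(-1, 2), Add(Mul(6, r), 5)) = Mul(Rational(-1, 2), Add(5, Mul(6, r))) = Add(Rational(-5, 2), Mul(-3, r)))
s = -259 (s = Mul(Add(Rational(-5, 2), Mul(-3, Add(-3, -4))), -14) = Mul(Add(Rational(-5, 2), Mul(-3, -7)), -14) = Mul(Add(Rational(-5, 2), 21), -14) = Mul(Rational(37, 2), -14) = -259)
Pow(s, -1) = Pow(-259, -1) = Rational(-1, 259)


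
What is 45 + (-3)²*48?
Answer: 477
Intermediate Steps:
45 + (-3)²*48 = 45 + 9*48 = 45 + 432 = 477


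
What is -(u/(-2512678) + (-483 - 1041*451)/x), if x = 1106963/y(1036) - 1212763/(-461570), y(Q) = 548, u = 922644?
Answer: 3561519212576212474/15303570234410703 ≈ 232.72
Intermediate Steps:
x = 255802753017/126470180 (x = 1106963/548 - 1212763/(-461570) = 1106963*(1/548) - 1212763*(-1/461570) = 1106963/548 + 1212763/461570 = 255802753017/126470180 ≈ 2022.6)
-(u/(-2512678) + (-483 - 1041*451)/x) = -(922644/(-2512678) + (-483 - 1041*451)/(255802753017/126470180)) = -(922644*(-1/2512678) + (-483 - 469491)*(126470180/255802753017)) = -(-461322/1256339 - 469974*126470180/255802753017) = -(-461322/1256339 - 19812565458440/85267584339) = -1*(-3561519212576212474/15303570234410703) = 3561519212576212474/15303570234410703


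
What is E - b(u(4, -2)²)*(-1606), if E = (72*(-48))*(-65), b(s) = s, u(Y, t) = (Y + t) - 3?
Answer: 226246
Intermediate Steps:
u(Y, t) = -3 + Y + t
E = 224640 (E = -3456*(-65) = 224640)
E - b(u(4, -2)²)*(-1606) = 224640 - (-3 + 4 - 2)²*(-1606) = 224640 - (-1)²*(-1606) = 224640 - (-1606) = 224640 - 1*(-1606) = 224640 + 1606 = 226246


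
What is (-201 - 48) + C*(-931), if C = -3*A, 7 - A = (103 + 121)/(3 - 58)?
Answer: 1687242/55 ≈ 30677.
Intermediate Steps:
A = 609/55 (A = 7 - (103 + 121)/(3 - 58) = 7 - 224/(-55) = 7 - 224*(-1)/55 = 7 - 1*(-224/55) = 7 + 224/55 = 609/55 ≈ 11.073)
C = -1827/55 (C = -3*609/55 = -1827/55 ≈ -33.218)
(-201 - 48) + C*(-931) = (-201 - 48) - 1827/55*(-931) = -249 + 1700937/55 = 1687242/55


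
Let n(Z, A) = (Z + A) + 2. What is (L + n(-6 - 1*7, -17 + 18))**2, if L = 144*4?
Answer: 320356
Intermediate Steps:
L = 576
n(Z, A) = 2 + A + Z (n(Z, A) = (A + Z) + 2 = 2 + A + Z)
(L + n(-6 - 1*7, -17 + 18))**2 = (576 + (2 + (-17 + 18) + (-6 - 1*7)))**2 = (576 + (2 + 1 + (-6 - 7)))**2 = (576 + (2 + 1 - 13))**2 = (576 - 10)**2 = 566**2 = 320356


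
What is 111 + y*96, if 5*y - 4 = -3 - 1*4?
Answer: 267/5 ≈ 53.400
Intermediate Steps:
y = -⅗ (y = ⅘ + (-3 - 1*4)/5 = ⅘ + (-3 - 4)/5 = ⅘ + (⅕)*(-7) = ⅘ - 7/5 = -⅗ ≈ -0.60000)
111 + y*96 = 111 - ⅗*96 = 111 - 288/5 = 267/5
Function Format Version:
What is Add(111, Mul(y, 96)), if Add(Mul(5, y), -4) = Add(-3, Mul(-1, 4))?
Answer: Rational(267, 5) ≈ 53.400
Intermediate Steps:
y = Rational(-3, 5) (y = Add(Rational(4, 5), Mul(Rational(1, 5), Add(-3, Mul(-1, 4)))) = Add(Rational(4, 5), Mul(Rational(1, 5), Add(-3, -4))) = Add(Rational(4, 5), Mul(Rational(1, 5), -7)) = Add(Rational(4, 5), Rational(-7, 5)) = Rational(-3, 5) ≈ -0.60000)
Add(111, Mul(y, 96)) = Add(111, Mul(Rational(-3, 5), 96)) = Add(111, Rational(-288, 5)) = Rational(267, 5)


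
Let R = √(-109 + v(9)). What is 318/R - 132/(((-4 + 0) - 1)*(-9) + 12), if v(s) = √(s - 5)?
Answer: -44/19 - 318*I*√107/107 ≈ -2.3158 - 30.742*I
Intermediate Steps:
v(s) = √(-5 + s)
R = I*√107 (R = √(-109 + √(-5 + 9)) = √(-109 + √4) = √(-109 + 2) = √(-107) = I*√107 ≈ 10.344*I)
318/R - 132/(((-4 + 0) - 1)*(-9) + 12) = 318/((I*√107)) - 132/(((-4 + 0) - 1)*(-9) + 12) = 318*(-I*√107/107) - 132/((-4 - 1)*(-9) + 12) = -318*I*√107/107 - 132/(-5*(-9) + 12) = -318*I*√107/107 - 132/(45 + 12) = -318*I*√107/107 - 132/57 = -318*I*√107/107 - 132*1/57 = -318*I*√107/107 - 44/19 = -44/19 - 318*I*√107/107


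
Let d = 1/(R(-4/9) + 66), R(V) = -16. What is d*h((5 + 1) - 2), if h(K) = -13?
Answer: -13/50 ≈ -0.26000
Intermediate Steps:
d = 1/50 (d = 1/(-16 + 66) = 1/50 ≈ 0.020000)
d*h((5 + 1) - 2) = (1/50)*(-13) = -13/50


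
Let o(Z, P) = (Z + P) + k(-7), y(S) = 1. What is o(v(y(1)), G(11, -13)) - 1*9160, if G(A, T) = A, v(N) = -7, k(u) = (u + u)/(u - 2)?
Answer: -82390/9 ≈ -9154.4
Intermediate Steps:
k(u) = 2*u/(-2 + u) (k(u) = (2*u)/(-2 + u) = 2*u/(-2 + u))
o(Z, P) = 14/9 + P + Z (o(Z, P) = (Z + P) + 2*(-7)/(-2 - 7) = (P + Z) + 2*(-7)/(-9) = (P + Z) + 2*(-7)*(-1/9) = (P + Z) + 14/9 = 14/9 + P + Z)
o(v(y(1)), G(11, -13)) - 1*9160 = (14/9 + 11 - 7) - 1*9160 = 50/9 - 9160 = -82390/9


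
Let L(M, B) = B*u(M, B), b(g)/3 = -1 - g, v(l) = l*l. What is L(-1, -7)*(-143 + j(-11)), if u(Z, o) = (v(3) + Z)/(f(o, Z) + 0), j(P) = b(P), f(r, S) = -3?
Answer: -6328/3 ≈ -2109.3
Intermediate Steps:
v(l) = l²
b(g) = -3 - 3*g (b(g) = 3*(-1 - g) = -3 - 3*g)
j(P) = -3 - 3*P
u(Z, o) = -3 - Z/3 (u(Z, o) = (3² + Z)/(-3 + 0) = (9 + Z)/(-3) = (9 + Z)*(-⅓) = -3 - Z/3)
L(M, B) = B*(-3 - M/3)
L(-1, -7)*(-143 + j(-11)) = ((⅓)*(-7)*(-9 - 1*(-1)))*(-143 + (-3 - 3*(-11))) = ((⅓)*(-7)*(-9 + 1))*(-143 + (-3 + 33)) = ((⅓)*(-7)*(-8))*(-143 + 30) = (56/3)*(-113) = -6328/3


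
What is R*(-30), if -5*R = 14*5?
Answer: 420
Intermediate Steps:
R = -14 (R = -14*5/5 = -1/5*70 = -14)
R*(-30) = -14*(-30) = 420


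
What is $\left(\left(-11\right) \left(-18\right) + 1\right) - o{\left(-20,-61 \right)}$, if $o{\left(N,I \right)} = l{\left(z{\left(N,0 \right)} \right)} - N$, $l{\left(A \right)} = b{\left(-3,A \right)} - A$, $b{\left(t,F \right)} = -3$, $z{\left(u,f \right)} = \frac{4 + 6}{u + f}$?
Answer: $\frac{363}{2} \approx 181.5$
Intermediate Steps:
$z{\left(u,f \right)} = \frac{10}{f + u}$
$l{\left(A \right)} = -3 - A$
$o{\left(N,I \right)} = -3 - N - \frac{10}{N}$ ($o{\left(N,I \right)} = \left(-3 - \frac{10}{0 + N}\right) - N = \left(-3 - \frac{10}{N}\right) - N = -3 - N - \frac{10}{N}$)
$\left(\left(-11\right) \left(-18\right) + 1\right) - o{\left(-20,-61 \right)} = \left(\left(-11\right) \left(-18\right) + 1\right) - \left(-3 - -20 - \frac{10}{-20}\right) = \left(198 + 1\right) - \left(-3 + 20 - - \frac{1}{2}\right) = 199 - \left(-3 + 20 + \frac{1}{2}\right) = 199 - \frac{35}{2} = \frac{363}{2}$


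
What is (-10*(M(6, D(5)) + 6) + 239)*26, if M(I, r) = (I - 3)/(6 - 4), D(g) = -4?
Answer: 4264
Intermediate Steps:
M(I, r) = -3/2 + I/2 (M(I, r) = (-3 + I)/2 = (-3 + I)*(½) = -3/2 + I/2)
(-10*(M(6, D(5)) + 6) + 239)*26 = (-10*((-3/2 + (½)*6) + 6) + 239)*26 = (-10*((-3/2 + 3) + 6) + 239)*26 = (-10*(3/2 + 6) + 239)*26 = (-10*15/2 + 239)*26 = (-75 + 239)*26 = 164*26 = 4264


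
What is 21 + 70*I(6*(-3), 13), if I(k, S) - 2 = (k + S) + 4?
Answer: 91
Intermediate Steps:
I(k, S) = 6 + S + k (I(k, S) = 2 + ((k + S) + 4) = 2 + ((S + k) + 4) = 2 + (4 + S + k) = 6 + S + k)
21 + 70*I(6*(-3), 13) = 21 + 70*(6 + 13 + 6*(-3)) = 21 + 70*(6 + 13 - 18) = 21 + 70*1 = 21 + 70 = 91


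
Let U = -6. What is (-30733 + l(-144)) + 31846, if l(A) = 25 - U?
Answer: 1144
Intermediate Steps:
l(A) = 31 (l(A) = 25 - 1*(-6) = 25 + 6 = 31)
(-30733 + l(-144)) + 31846 = (-30733 + 31) + 31846 = -30702 + 31846 = 1144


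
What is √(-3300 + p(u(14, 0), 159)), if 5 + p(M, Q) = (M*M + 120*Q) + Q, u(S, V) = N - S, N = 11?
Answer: √15943 ≈ 126.27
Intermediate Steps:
u(S, V) = 11 - S
p(M, Q) = -5 + M² + 121*Q (p(M, Q) = -5 + ((M*M + 120*Q) + Q) = -5 + ((M² + 120*Q) + Q) = -5 + (M² + 121*Q) = -5 + M² + 121*Q)
√(-3300 + p(u(14, 0), 159)) = √(-3300 + (-5 + (11 - 1*14)² + 121*159)) = √(-3300 + (-5 + (11 - 14)² + 19239)) = √(-3300 + (-5 + (-3)² + 19239)) = √(-3300 + (-5 + 9 + 19239)) = √(-3300 + 19243) = √15943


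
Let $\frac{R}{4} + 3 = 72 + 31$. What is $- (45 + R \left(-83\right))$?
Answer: $33155$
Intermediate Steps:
$R = 400$ ($R = -12 + 4 \left(72 + 31\right) = -12 + 4 \cdot 103 = -12 + 412 = 400$)
$- (45 + R \left(-83\right)) = - (45 + 400 \left(-83\right)) = - (45 - 33200) = \left(-1\right) \left(-33155\right) = 33155$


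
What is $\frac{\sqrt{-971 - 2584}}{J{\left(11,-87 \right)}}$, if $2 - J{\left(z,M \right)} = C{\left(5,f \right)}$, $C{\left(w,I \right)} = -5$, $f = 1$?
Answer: $\frac{3 i \sqrt{395}}{7} \approx 8.5177 i$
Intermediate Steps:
$J{\left(z,M \right)} = 7$ ($J{\left(z,M \right)} = 2 - -5 = 2 + 5 = 7$)
$\frac{\sqrt{-971 - 2584}}{J{\left(11,-87 \right)}} = \frac{\sqrt{-971 - 2584}}{7} = \sqrt{-3555} \cdot \frac{1}{7} = 3 i \sqrt{395} \cdot \frac{1}{7} = \frac{3 i \sqrt{395}}{7}$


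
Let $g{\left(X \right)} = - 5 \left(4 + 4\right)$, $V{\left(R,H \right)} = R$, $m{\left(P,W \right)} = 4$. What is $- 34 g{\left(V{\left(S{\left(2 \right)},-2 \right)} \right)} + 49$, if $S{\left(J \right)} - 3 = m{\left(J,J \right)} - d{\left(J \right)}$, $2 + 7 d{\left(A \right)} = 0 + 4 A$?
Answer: $1409$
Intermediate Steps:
$d{\left(A \right)} = - \frac{2}{7} + \frac{4 A}{7}$ ($d{\left(A \right)} = - \frac{2}{7} + \frac{0 + 4 A}{7} = - \frac{2}{7} + \frac{4 A}{7}$)
$S{\left(J \right)} = \frac{51}{7} - \frac{4 J}{7}$ ($S{\left(J \right)} = 3 - \left(- \frac{30}{7} + \frac{4 J}{7}\right) = \frac{51}{7} - \frac{4 J}{7}$)
$g{\left(X \right)} = -40$ ($g{\left(X \right)} = \left(-5\right) 8 = -40$)
$- 34 g{\left(V{\left(S{\left(2 \right)},-2 \right)} \right)} + 49 = \left(-34\right) \left(-40\right) + 49 = 1360 + 49 = 1409$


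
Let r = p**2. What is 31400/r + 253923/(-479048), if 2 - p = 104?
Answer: 3100073077/1246003848 ≈ 2.4880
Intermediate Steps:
p = -102 (p = 2 - 1*104 = 2 - 104 = -102)
r = 10404 (r = (-102)**2 = 10404)
31400/r + 253923/(-479048) = 31400/10404 + 253923/(-479048) = 31400*(1/10404) + 253923*(-1/479048) = 7850/2601 - 253923/479048 = 3100073077/1246003848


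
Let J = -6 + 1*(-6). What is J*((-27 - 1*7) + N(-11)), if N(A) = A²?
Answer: -1044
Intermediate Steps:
J = -12 (J = -6 - 6 = -12)
J*((-27 - 1*7) + N(-11)) = -12*((-27 - 1*7) + (-11)²) = -12*((-27 - 7) + 121) = -12*(-34 + 121) = -12*87 = -1044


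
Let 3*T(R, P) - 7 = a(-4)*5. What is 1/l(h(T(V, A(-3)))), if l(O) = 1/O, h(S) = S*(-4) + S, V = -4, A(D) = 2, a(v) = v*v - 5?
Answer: -62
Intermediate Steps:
a(v) = -5 + v² (a(v) = v² - 5 = -5 + v²)
T(R, P) = 62/3 (T(R, P) = 7/3 + ((-5 + (-4)²)*5)/3 = 7/3 + ((-5 + 16)*5)/3 = 7/3 + (11*5)/3 = 7/3 + (⅓)*55 = 7/3 + 55/3 = 62/3)
h(S) = -3*S (h(S) = -4*S + S = -3*S)
1/l(h(T(V, A(-3)))) = 1/(1/(-3*62/3)) = 1/(1/(-62)) = 1/(-1/62) = -62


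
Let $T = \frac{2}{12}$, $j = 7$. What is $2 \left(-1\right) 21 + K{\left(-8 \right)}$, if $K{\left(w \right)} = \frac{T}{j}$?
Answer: $- \frac{1763}{42} \approx -41.976$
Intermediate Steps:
$T = \frac{1}{6}$ ($T = 2 \cdot \frac{1}{12} = \frac{1}{6} \approx 0.16667$)
$K{\left(w \right)} = \frac{1}{42}$ ($K{\left(w \right)} = \frac{1}{6 \cdot 7} = \frac{1}{6} \cdot \frac{1}{7} = \frac{1}{42}$)
$2 \left(-1\right) 21 + K{\left(-8 \right)} = 2 \left(-1\right) 21 + \frac{1}{42} = \left(-2\right) 21 + \frac{1}{42} = -42 + \frac{1}{42} = - \frac{1763}{42}$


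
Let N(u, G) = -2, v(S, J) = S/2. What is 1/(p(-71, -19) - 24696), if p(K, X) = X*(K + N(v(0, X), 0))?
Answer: -1/23309 ≈ -4.2902e-5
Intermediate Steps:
v(S, J) = S/2 (v(S, J) = S*(1/2) = S/2)
p(K, X) = X*(-2 + K) (p(K, X) = X*(K - 2) = X*(-2 + K))
1/(p(-71, -19) - 24696) = 1/(-19*(-2 - 71) - 24696) = 1/(-19*(-73) - 24696) = 1/(1387 - 24696) = 1/(-23309) = -1/23309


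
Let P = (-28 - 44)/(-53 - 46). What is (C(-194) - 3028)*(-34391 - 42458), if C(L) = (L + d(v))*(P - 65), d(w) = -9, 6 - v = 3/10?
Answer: -8469758837/11 ≈ -7.6998e+8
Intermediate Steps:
P = 8/11 (P = -72/(-99) = -72*(-1/99) = 8/11 ≈ 0.72727)
v = 57/10 (v = 6 - 3/10 = 57/10 ≈ 5.7000)
C(L) = 6363/11 - 707*L/11 (C(L) = (L - 9)*(8/11 - 65) = (-9 + L)*(-707/11) = 6363/11 - 707*L/11)
(C(-194) - 3028)*(-34391 - 42458) = ((6363/11 - 707/11*(-194)) - 3028)*(-34391 - 42458) = ((6363/11 + 137158/11) - 3028)*(-76849) = (143521/11 - 3028)*(-76849) = (110213/11)*(-76849) = -8469758837/11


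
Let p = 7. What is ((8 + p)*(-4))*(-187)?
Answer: 11220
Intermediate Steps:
((8 + p)*(-4))*(-187) = ((8 + 7)*(-4))*(-187) = (15*(-4))*(-187) = -60*(-187) = 11220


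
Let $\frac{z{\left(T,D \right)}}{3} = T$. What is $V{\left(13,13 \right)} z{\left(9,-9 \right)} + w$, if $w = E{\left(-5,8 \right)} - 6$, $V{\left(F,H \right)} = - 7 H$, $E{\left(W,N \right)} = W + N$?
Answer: $-2460$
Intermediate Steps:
$z{\left(T,D \right)} = 3 T$
$E{\left(W,N \right)} = N + W$
$w = -3$ ($w = \left(8 - 5\right) - 6 = 3 - 6 = -3$)
$V{\left(13,13 \right)} z{\left(9,-9 \right)} + w = \left(-7\right) 13 \cdot 3 \cdot 9 - 3 = \left(-91\right) 27 - 3 = -2457 - 3 = -2460$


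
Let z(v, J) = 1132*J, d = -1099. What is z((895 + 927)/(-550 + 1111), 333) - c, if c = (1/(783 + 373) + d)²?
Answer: -1110285543033/1336336 ≈ -8.3084e+5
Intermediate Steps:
c = 1614025416249/1336336 (c = (1/(783 + 373) - 1099)² = (1/1156 - 1099)² = (-1270443/1156)² = 1614025416249/1336336 ≈ 1.2078e+6)
z((895 + 927)/(-550 + 1111), 333) - c = 1132*333 - 1*1614025416249/1336336 = 376956 - 1614025416249/1336336 = -1110285543033/1336336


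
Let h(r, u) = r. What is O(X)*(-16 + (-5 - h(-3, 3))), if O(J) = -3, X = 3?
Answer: 54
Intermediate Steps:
O(X)*(-16 + (-5 - h(-3, 3))) = -3*(-16 + (-5 - 1*(-3))) = -3*(-16 + (-5 + 3)) = -3*(-16 - 2) = -3*(-18) = 54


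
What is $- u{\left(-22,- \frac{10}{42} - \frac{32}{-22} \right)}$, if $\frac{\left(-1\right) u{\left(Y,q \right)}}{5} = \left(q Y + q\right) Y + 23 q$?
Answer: $\frac{681425}{231} \approx 2949.9$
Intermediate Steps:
$u{\left(Y,q \right)} = - 115 q - 5 Y \left(q + Y q\right)$ ($u{\left(Y,q \right)} = - 5 \left(\left(q Y + q\right) Y + 23 q\right) = - 5 \left(\left(Y q + q\right) Y + 23 q\right) = - 5 \left(\left(q + Y q\right) Y + 23 q\right) = - 5 \left(Y \left(q + Y q\right) + 23 q\right) = - 5 \left(23 q + Y \left(q + Y q\right)\right) = - 115 q - 5 Y \left(q + Y q\right)$)
$- u{\left(-22,- \frac{10}{42} - \frac{32}{-22} \right)} = - \left(-5\right) \left(- \frac{10}{42} - \frac{32}{-22}\right) \left(23 - 22 + \left(-22\right)^{2}\right) = - \left(-5\right) \left(\left(-10\right) \frac{1}{42} - - \frac{16}{11}\right) \left(23 - 22 + 484\right) = - \left(-5\right) \left(- \frac{5}{21} + \frac{16}{11}\right) 485 = - \frac{\left(-5\right) 281 \cdot 485}{231} = \left(-1\right) \left(- \frac{681425}{231}\right) = \frac{681425}{231}$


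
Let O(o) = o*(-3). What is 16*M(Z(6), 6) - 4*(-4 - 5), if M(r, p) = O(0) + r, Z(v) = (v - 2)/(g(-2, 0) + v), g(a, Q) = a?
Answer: 52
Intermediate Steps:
O(o) = -3*o
Z(v) = 1 (Z(v) = (v - 2)/(-2 + v) = (-2 + v)/(-2 + v) = 1)
M(r, p) = r (M(r, p) = -3*0 + r = 0 + r = r)
16*M(Z(6), 6) - 4*(-4 - 5) = 16*1 - 4*(-4 - 5) = 16 - 4*(-9) = 16 + 36 = 52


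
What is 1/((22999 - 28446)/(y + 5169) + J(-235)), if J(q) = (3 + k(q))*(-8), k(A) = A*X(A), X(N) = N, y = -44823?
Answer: -39654/17520083449 ≈ -2.2633e-6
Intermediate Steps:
k(A) = A² (k(A) = A*A = A²)
J(q) = -24 - 8*q² (J(q) = (3 + q²)*(-8) = -24 - 8*q²)
1/((22999 - 28446)/(y + 5169) + J(-235)) = 1/((22999 - 28446)/(-44823 + 5169) + (-24 - 8*(-235)²)) = 1/(-5447/(-39654) + (-24 - 8*55225)) = 1/(-5447*(-1/39654) + (-24 - 441800)) = 1/(5447/39654 - 441824) = 1/(-17520083449/39654) = -39654/17520083449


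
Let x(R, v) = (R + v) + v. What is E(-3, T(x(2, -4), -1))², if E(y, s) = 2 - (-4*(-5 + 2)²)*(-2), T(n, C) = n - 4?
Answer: 4900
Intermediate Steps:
x(R, v) = R + 2*v
T(n, C) = -4 + n
E(y, s) = -70 (E(y, s) = 2 - (-4*(-3)²)*(-2) = 2 - (-4*9)*(-2) = 2 - (-36)*(-2) = 2 - 1*72 = 2 - 72 = -70)
E(-3, T(x(2, -4), -1))² = (-70)² = 4900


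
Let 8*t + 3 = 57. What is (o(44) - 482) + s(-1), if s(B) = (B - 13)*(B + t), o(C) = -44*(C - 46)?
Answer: -949/2 ≈ -474.50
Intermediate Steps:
t = 27/4 (t = -3/8 + (⅛)*57 = -3/8 + 57/8 = 27/4 ≈ 6.7500)
o(C) = 2024 - 44*C (o(C) = -44*(-46 + C) = 2024 - 44*C)
s(B) = (-13 + B)*(27/4 + B) (s(B) = (B - 13)*(B + 27/4) = (-13 + B)*(27/4 + B))
(o(44) - 482) + s(-1) = ((2024 - 44*44) - 482) + (-351/4 + (-1)² - 25/4*(-1)) = ((2024 - 1936) - 482) + (-351/4 + 1 + 25/4) = (88 - 482) - 161/2 = -394 - 161/2 = -949/2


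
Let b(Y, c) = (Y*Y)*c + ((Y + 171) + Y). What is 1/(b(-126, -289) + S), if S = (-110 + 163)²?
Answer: -1/4585436 ≈ -2.1808e-7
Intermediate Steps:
b(Y, c) = 171 + 2*Y + c*Y² (b(Y, c) = Y²*c + ((171 + Y) + Y) = c*Y² + (171 + 2*Y) = 171 + 2*Y + c*Y²)
S = 2809 (S = 53² = 2809)
1/(b(-126, -289) + S) = 1/((171 + 2*(-126) - 289*(-126)²) + 2809) = 1/((171 - 252 - 289*15876) + 2809) = 1/((171 - 252 - 4588164) + 2809) = 1/(-4588245 + 2809) = 1/(-4585436) = -1/4585436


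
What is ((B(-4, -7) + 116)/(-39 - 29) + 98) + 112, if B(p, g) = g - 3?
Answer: 7087/34 ≈ 208.44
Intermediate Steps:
B(p, g) = -3 + g
((B(-4, -7) + 116)/(-39 - 29) + 98) + 112 = (((-3 - 7) + 116)/(-39 - 29) + 98) + 112 = ((-10 + 116)/(-68) + 98) + 112 = (106*(-1/68) + 98) + 112 = (-53/34 + 98) + 112 = 3279/34 + 112 = 7087/34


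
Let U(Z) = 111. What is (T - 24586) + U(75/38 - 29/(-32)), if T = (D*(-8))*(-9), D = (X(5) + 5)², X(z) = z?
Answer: -17275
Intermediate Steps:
D = 100 (D = (5 + 5)² = 10² = 100)
T = 7200 (T = (100*(-8))*(-9) = -800*(-9) = 7200)
(T - 24586) + U(75/38 - 29/(-32)) = (7200 - 24586) + 111 = -17386 + 111 = -17275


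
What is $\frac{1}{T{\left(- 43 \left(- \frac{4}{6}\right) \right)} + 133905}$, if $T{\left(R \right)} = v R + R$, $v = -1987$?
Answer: $\frac{1}{76973} \approx 1.2992 \cdot 10^{-5}$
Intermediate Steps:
$T{\left(R \right)} = - 1986 R$ ($T{\left(R \right)} = - 1987 R + R = - 1986 R$)
$\frac{1}{T{\left(- 43 \left(- \frac{4}{6}\right) \right)} + 133905} = \frac{1}{- 1986 \left(- 43 \left(- \frac{4}{6}\right)\right) + 133905} = \frac{1}{- 1986 \left(- 43 \left(\left(-4\right) \frac{1}{6}\right)\right) + 133905} = \frac{1}{- 1986 \left(\left(-43\right) \left(- \frac{2}{3}\right)\right) + 133905} = \frac{1}{\left(-1986\right) \frac{86}{3} + 133905} = \frac{1}{-56932 + 133905} = \frac{1}{76973}$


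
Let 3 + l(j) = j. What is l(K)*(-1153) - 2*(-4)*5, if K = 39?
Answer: -41468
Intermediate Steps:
l(j) = -3 + j
l(K)*(-1153) - 2*(-4)*5 = (-3 + 39)*(-1153) - 2*(-4)*5 = 36*(-1153) + 8*5 = -41508 + 40 = -41468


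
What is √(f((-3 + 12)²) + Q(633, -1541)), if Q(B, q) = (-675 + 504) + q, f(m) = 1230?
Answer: I*√482 ≈ 21.954*I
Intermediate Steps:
Q(B, q) = -171 + q
√(f((-3 + 12)²) + Q(633, -1541)) = √(1230 + (-171 - 1541)) = √(1230 - 1712) = √(-482) = I*√482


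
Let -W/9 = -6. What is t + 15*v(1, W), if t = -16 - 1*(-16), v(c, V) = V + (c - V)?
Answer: 15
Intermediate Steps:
W = 54 (W = -9*(-6) = 54)
v(c, V) = c
t = 0 (t = -16 + 16 = 0)
t + 15*v(1, W) = 0 + 15*1 = 0 + 15 = 15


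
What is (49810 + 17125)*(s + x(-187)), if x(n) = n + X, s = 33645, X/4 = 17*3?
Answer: 2253165970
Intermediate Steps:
X = 204 (X = 4*(17*3) = 4*51 = 204)
x(n) = 204 + n (x(n) = n + 204 = 204 + n)
(49810 + 17125)*(s + x(-187)) = (49810 + 17125)*(33645 + (204 - 187)) = 66935*(33645 + 17) = 66935*33662 = 2253165970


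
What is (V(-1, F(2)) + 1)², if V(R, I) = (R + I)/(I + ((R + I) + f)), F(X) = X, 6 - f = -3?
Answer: 169/144 ≈ 1.1736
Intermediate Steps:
f = 9 (f = 6 - 1*(-3) = 6 + 3 = 9)
V(R, I) = (I + R)/(9 + R + 2*I) (V(R, I) = (R + I)/(I + ((R + I) + 9)) = (I + R)/(I + ((I + R) + 9)) = (I + R)/(I + (9 + I + R)) = (I + R)/(9 + R + 2*I))
(V(-1, F(2)) + 1)² = ((2 - 1)/(9 - 1 + 2*2) + 1)² = (1/(9 - 1 + 4) + 1)² = (1/12 + 1)² = (13/12)² = 169/144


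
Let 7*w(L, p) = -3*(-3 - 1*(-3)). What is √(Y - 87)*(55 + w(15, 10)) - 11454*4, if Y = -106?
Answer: -45816 + 55*I*√193 ≈ -45816.0 + 764.08*I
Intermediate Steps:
w(L, p) = 0 (w(L, p) = (-3*(-3 - 1*(-3)))/7 = (-3*(-3 + 3))/7 = (-3*0)/7 = (⅐)*0 = 0)
√(Y - 87)*(55 + w(15, 10)) - 11454*4 = √(-106 - 87)*(55 + 0) - 11454*4 = √(-193)*55 - 45816 = (I*√193)*55 - 45816 = 55*I*√193 - 45816 = -45816 + 55*I*√193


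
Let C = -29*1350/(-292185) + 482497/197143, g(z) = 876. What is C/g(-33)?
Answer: 3304367431/1121323361124 ≈ 0.0029468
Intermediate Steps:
C = 3304367431/1280049499 (C = -39150*(-1/292185) + 482497*(1/197143) = 870/6493 + 482497/197143 = 3304367431/1280049499 ≈ 2.5814)
C/g(-33) = (3304367431/1280049499)/876 = (3304367431/1280049499)*(1/876) = 3304367431/1121323361124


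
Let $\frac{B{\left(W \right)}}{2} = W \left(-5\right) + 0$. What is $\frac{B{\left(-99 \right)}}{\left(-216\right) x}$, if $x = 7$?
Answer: $- \frac{55}{84} \approx -0.65476$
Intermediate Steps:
$B{\left(W \right)} = - 10 W$ ($B{\left(W \right)} = 2 \left(W \left(-5\right) + 0\right) = 2 \left(- 5 W + 0\right) = 2 \left(- 5 W\right) = - 10 W$)
$\frac{B{\left(-99 \right)}}{\left(-216\right) x} = \frac{\left(-10\right) \left(-99\right)}{\left(-216\right) 7} = \frac{990}{-1512} = 990 \left(- \frac{1}{1512}\right) = - \frac{55}{84}$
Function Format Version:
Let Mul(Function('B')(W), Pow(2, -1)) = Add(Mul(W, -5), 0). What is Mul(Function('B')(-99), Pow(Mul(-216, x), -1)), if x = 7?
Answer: Rational(-55, 84) ≈ -0.65476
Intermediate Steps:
Function('B')(W) = Mul(-10, W) (Function('B')(W) = Mul(2, Add(Mul(W, -5), 0)) = Mul(2, Add(Mul(-5, W), 0)) = Mul(2, Mul(-5, W)) = Mul(-10, W))
Mul(Function('B')(-99), Pow(Mul(-216, x), -1)) = Mul(Mul(-10, -99), Pow(Mul(-216, 7), -1)) = Mul(990, Pow(-1512, -1)) = Mul(990, Rational(-1, 1512)) = Rational(-55, 84)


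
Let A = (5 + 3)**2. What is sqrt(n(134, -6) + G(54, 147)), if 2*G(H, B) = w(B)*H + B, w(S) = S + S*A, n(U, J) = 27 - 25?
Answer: sqrt(1032242)/2 ≈ 508.00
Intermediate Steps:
n(U, J) = 2
A = 64 (A = 8**2 = 64)
w(S) = 65*S (w(S) = S + S*64 = S + 64*S = 65*S)
G(H, B) = B/2 + 65*B*H/2 (G(H, B) = ((65*B)*H + B)/2 = (65*B*H + B)/2 = (B + 65*B*H)/2 = B/2 + 65*B*H/2)
sqrt(n(134, -6) + G(54, 147)) = sqrt(2 + (1/2)*147*(1 + 65*54)) = sqrt(2 + (1/2)*147*(1 + 3510)) = sqrt(2 + (1/2)*147*3511) = sqrt(2 + 516117/2) = sqrt(516121/2) = sqrt(1032242)/2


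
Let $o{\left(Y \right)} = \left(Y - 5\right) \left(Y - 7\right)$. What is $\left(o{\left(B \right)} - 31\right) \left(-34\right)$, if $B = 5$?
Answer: $1054$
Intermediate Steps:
$o{\left(Y \right)} = \left(-7 + Y\right) \left(-5 + Y\right)$ ($o{\left(Y \right)} = \left(-5 + Y\right) \left(-7 + Y\right) = \left(-7 + Y\right) \left(-5 + Y\right)$)
$\left(o{\left(B \right)} - 31\right) \left(-34\right) = \left(\left(35 + 5^{2} - 60\right) - 31\right) \left(-34\right) = \left(\left(35 + 25 - 60\right) - 31\right) \left(-34\right) = \left(0 - 31\right) \left(-34\right) = \left(-31\right) \left(-34\right) = 1054$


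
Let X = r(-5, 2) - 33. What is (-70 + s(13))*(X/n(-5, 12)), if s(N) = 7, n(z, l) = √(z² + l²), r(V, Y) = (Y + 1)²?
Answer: 1512/13 ≈ 116.31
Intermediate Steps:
r(V, Y) = (1 + Y)²
n(z, l) = √(l² + z²)
X = -24 (X = (1 + 2)² - 33 = 3² - 33 = 9 - 33 = -24)
(-70 + s(13))*(X/n(-5, 12)) = (-70 + 7)*(-24/√(12² + (-5)²)) = -(-1512)/(√(144 + 25)) = -(-1512)/(√169) = -(-1512)/13 = -63*(-24/13) = 1512/13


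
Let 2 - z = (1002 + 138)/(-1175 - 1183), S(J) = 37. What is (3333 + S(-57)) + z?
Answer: 1325386/393 ≈ 3372.5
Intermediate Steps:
z = 976/393 (z = 2 - (1002 + 138)/(-1175 - 1183) = 2 - 1140/(-2358) = 2 - 1140*(-1)/2358 = 2 - 1*(-190/393) = 2 + 190/393 = 976/393 ≈ 2.4835)
(3333 + S(-57)) + z = (3333 + 37) + 976/393 = 3370 + 976/393 = 1325386/393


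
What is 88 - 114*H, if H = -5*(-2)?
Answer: -1052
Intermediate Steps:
H = 10
88 - 114*H = 88 - 114*10 = 88 - 1140 = -1052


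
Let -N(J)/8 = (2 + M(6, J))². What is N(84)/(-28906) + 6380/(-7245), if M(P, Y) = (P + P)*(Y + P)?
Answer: 6767074276/20942397 ≈ 323.13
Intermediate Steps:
M(P, Y) = 2*P*(P + Y) (M(P, Y) = (2*P)*(P + Y) = 2*P*(P + Y))
N(J) = -8*(74 + 12*J)² (N(J) = -8*(2 + 2*6*(6 + J))² = -8*(2 + (72 + 12*J))² = -8*(74 + 12*J)²)
N(84)/(-28906) + 6380/(-7245) = -32*(37 + 6*84)²/(-28906) + 6380/(-7245) = -32*(37 + 504)²*(-1/28906) + 6380*(-1/7245) = -32*541²*(-1/28906) - 1276/1449 = -32*292681*(-1/28906) - 1276/1449 = -9365792*(-1/28906) - 1276/1449 = 4682896/14453 - 1276/1449 = 6767074276/20942397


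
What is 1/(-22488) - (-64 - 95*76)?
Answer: 163802591/22488 ≈ 7284.0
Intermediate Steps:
1/(-22488) - (-64 - 95*76) = -1/22488 - (-64 - 7220) = -1/22488 - 1*(-7284) = -1/22488 + 7284 = 163802591/22488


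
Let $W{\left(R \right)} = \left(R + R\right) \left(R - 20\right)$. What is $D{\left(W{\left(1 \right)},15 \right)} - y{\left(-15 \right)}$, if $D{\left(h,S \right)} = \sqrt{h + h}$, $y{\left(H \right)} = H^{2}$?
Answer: $-225 + 2 i \sqrt{19} \approx -225.0 + 8.7178 i$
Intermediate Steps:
$W{\left(R \right)} = 2 R \left(-20 + R\right)$ ($W{\left(R \right)} = 2 R \left(R - 20\right) = 2 R \left(-20 + R\right)$)
$D{\left(h,S \right)} = \sqrt{2} \sqrt{h}$ ($D{\left(h,S \right)} = \sqrt{2 h} = \sqrt{2} \sqrt{h}$)
$D{\left(W{\left(1 \right)},15 \right)} - y{\left(-15 \right)} = \sqrt{2} \sqrt{2 \cdot 1 \left(-20 + 1\right)} - \left(-15\right)^{2} = \sqrt{2} \sqrt{2 \cdot 1 \left(-19\right)} - 225 = \sqrt{2} \sqrt{-38} - 225 = \sqrt{2} i \sqrt{38} - 225 = 2 i \sqrt{19} - 225 = -225 + 2 i \sqrt{19}$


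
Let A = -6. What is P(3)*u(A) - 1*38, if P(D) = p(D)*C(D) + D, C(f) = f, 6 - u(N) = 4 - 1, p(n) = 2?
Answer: -11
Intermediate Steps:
u(N) = 3 (u(N) = 6 - (4 - 1) = 6 - 1*3 = 6 - 3 = 3)
P(D) = 3*D (P(D) = 2*D + D = 3*D)
P(3)*u(A) - 1*38 = (3*3)*3 - 1*38 = 9*3 - 38 = 27 - 38 = -11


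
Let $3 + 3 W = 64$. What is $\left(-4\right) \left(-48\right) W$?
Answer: $3904$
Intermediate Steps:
$W = \frac{61}{3}$ ($W = -1 + \frac{1}{3} \cdot 64 = -1 + \frac{64}{3} = \frac{61}{3} \approx 20.333$)
$\left(-4\right) \left(-48\right) W = \left(-4\right) \left(-48\right) \frac{61}{3} = 192 \cdot \frac{61}{3} = 3904$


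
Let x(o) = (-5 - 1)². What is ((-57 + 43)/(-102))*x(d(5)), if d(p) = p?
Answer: 84/17 ≈ 4.9412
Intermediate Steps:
x(o) = 36 (x(o) = (-6)² = 36)
((-57 + 43)/(-102))*x(d(5)) = ((-57 + 43)/(-102))*36 = -14*(-1/102)*36 = (7/51)*36 = 84/17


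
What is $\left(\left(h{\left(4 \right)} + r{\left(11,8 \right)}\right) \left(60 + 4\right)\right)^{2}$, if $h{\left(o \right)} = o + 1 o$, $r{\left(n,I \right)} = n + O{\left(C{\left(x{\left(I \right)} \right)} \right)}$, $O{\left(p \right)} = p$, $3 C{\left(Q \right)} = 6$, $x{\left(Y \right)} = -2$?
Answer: $1806336$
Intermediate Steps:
$C{\left(Q \right)} = 2$ ($C{\left(Q \right)} = \frac{1}{3} \cdot 6 = 2$)
$r{\left(n,I \right)} = 2 + n$ ($r{\left(n,I \right)} = n + 2 = 2 + n$)
$h{\left(o \right)} = 2 o$ ($h{\left(o \right)} = o + o = 2 o$)
$\left(\left(h{\left(4 \right)} + r{\left(11,8 \right)}\right) \left(60 + 4\right)\right)^{2} = \left(\left(2 \cdot 4 + \left(2 + 11\right)\right) \left(60 + 4\right)\right)^{2} = \left(\left(8 + 13\right) 64\right)^{2} = \left(21 \cdot 64\right)^{2} = 1344^{2} = 1806336$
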